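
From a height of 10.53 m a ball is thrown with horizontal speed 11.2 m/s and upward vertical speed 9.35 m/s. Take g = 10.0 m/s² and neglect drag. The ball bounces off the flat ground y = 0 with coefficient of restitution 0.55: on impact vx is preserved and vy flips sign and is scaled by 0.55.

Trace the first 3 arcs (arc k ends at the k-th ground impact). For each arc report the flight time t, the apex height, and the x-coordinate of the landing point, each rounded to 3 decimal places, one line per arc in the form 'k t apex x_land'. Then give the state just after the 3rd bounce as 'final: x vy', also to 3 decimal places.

1 2.661 14.901 29.807
2 1.899 4.508 51.075
3 1.044 1.364 62.773
final: 62.773 2.872

Arc 1: start y=10.530, vy=9.350 → t=2.661, apex=14.901, x_land=29.807, impact vy=-17.263
  bounce: vy ← 0.55·17.263 = 9.495
Arc 2: start y=0.000, vy=9.495 → t=1.899, apex=4.508, x_land=51.075, impact vy=-9.495
  bounce: vy ← 0.55·9.495 = 5.222
Arc 3: start y=0.000, vy=5.222 → t=1.044, apex=1.364, x_land=62.773, impact vy=-5.222
  bounce: vy ← 0.55·5.222 = 2.872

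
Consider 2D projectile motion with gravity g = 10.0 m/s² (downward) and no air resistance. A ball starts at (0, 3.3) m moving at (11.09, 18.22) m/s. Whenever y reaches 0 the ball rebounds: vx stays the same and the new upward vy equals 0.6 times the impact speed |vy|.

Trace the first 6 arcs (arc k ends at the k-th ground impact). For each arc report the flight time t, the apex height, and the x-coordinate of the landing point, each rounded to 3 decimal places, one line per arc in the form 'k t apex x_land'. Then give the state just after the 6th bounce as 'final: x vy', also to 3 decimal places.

1 3.817 19.898 42.330
2 2.394 7.163 68.878
3 1.436 2.579 84.807
4 0.862 0.928 94.364
5 0.517 0.334 100.099
6 0.310 0.120 103.539
final: 103.539 0.931

Arc 1: start y=3.300, vy=18.220 → t=3.817, apex=19.898, x_land=42.330, impact vy=-19.949
  bounce: vy ← 0.6·19.949 = 11.969
Arc 2: start y=0.000, vy=11.969 → t=2.394, apex=7.163, x_land=68.878, impact vy=-11.969
  bounce: vy ← 0.6·11.969 = 7.182
Arc 3: start y=0.000, vy=7.182 → t=1.436, apex=2.579, x_land=84.807, impact vy=-7.182
  bounce: vy ← 0.6·7.182 = 4.309
Arc 4: start y=0.000, vy=4.309 → t=0.862, apex=0.928, x_land=94.364, impact vy=-4.309
  bounce: vy ← 0.6·4.309 = 2.585
Arc 5: start y=0.000, vy=2.585 → t=0.517, apex=0.334, x_land=100.099, impact vy=-2.585
  bounce: vy ← 0.6·2.585 = 1.551
Arc 6: start y=0.000, vy=1.551 → t=0.310, apex=0.120, x_land=103.539, impact vy=-1.551
  bounce: vy ← 0.6·1.551 = 0.931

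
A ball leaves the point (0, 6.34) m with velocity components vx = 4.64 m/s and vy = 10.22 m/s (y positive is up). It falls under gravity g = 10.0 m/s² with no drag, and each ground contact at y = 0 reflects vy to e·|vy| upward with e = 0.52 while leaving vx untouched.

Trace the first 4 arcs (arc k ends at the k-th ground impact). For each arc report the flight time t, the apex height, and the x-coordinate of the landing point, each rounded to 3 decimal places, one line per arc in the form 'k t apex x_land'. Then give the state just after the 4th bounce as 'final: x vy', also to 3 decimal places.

1 2.543 11.562 11.798
2 1.582 3.126 19.136
3 0.822 0.845 22.952
4 0.428 0.229 24.936
final: 24.936 1.112

Arc 1: start y=6.340, vy=10.220 → t=2.543, apex=11.562, x_land=11.798, impact vy=-15.207
  bounce: vy ← 0.52·15.207 = 7.908
Arc 2: start y=0.000, vy=7.908 → t=1.582, apex=3.126, x_land=19.136, impact vy=-7.908
  bounce: vy ← 0.52·7.908 = 4.112
Arc 3: start y=0.000, vy=4.112 → t=0.822, apex=0.845, x_land=22.952, impact vy=-4.112
  bounce: vy ← 0.52·4.112 = 2.138
Arc 4: start y=0.000, vy=2.138 → t=0.428, apex=0.229, x_land=24.936, impact vy=-2.138
  bounce: vy ← 0.52·2.138 = 1.112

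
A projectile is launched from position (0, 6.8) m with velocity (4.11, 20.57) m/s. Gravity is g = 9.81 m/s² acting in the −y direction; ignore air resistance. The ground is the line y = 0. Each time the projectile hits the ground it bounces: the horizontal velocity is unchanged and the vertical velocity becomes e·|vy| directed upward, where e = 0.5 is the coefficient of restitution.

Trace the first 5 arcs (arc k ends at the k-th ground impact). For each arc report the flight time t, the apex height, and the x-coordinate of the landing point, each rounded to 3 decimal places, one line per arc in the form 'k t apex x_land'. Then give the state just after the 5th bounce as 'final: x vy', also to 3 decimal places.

Arc 1: start y=6.800, vy=20.570 → t=4.502, apex=28.366, x_land=18.502, impact vy=-23.591
  bounce: vy ← 0.5·23.591 = 11.796
Arc 2: start y=0.000, vy=11.796 → t=2.405, apex=7.091, x_land=28.385, impact vy=-11.796
  bounce: vy ← 0.5·11.796 = 5.898
Arc 3: start y=0.000, vy=5.898 → t=1.202, apex=1.773, x_land=33.327, impact vy=-5.898
  bounce: vy ← 0.5·5.898 = 2.949
Arc 4: start y=0.000, vy=2.949 → t=0.601, apex=0.443, x_land=35.798, impact vy=-2.949
  bounce: vy ← 0.5·2.949 = 1.474
Arc 5: start y=0.000, vy=1.474 → t=0.301, apex=0.111, x_land=37.034, impact vy=-1.474
  bounce: vy ← 0.5·1.474 = 0.737

1 4.502 28.366 18.502
2 2.405 7.091 28.385
3 1.202 1.773 33.327
4 0.601 0.443 35.798
5 0.301 0.111 37.034
final: 37.034 0.737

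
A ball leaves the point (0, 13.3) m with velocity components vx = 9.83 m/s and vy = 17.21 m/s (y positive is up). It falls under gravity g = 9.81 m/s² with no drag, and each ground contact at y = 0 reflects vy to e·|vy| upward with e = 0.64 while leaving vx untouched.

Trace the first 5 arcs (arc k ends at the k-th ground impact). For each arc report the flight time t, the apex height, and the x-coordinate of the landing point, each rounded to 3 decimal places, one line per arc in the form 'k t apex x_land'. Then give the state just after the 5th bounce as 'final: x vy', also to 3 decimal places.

1 4.160 28.396 40.897
2 3.080 11.631 71.171
3 1.971 4.764 90.547
4 1.261 1.951 102.947
5 0.807 0.799 110.883
final: 110.883 2.534

Arc 1: start y=13.300, vy=17.210 → t=4.160, apex=28.396, x_land=40.897, impact vy=-23.604
  bounce: vy ← 0.64·23.604 = 15.106
Arc 2: start y=0.000, vy=15.106 → t=3.080, apex=11.631, x_land=71.171, impact vy=-15.106
  bounce: vy ← 0.64·15.106 = 9.668
Arc 3: start y=0.000, vy=9.668 → t=1.971, apex=4.764, x_land=90.547, impact vy=-9.668
  bounce: vy ← 0.64·9.668 = 6.188
Arc 4: start y=0.000, vy=6.188 → t=1.261, apex=1.951, x_land=102.947, impact vy=-6.188
  bounce: vy ← 0.64·6.188 = 3.960
Arc 5: start y=0.000, vy=3.960 → t=0.807, apex=0.799, x_land=110.883, impact vy=-3.960
  bounce: vy ← 0.64·3.960 = 2.534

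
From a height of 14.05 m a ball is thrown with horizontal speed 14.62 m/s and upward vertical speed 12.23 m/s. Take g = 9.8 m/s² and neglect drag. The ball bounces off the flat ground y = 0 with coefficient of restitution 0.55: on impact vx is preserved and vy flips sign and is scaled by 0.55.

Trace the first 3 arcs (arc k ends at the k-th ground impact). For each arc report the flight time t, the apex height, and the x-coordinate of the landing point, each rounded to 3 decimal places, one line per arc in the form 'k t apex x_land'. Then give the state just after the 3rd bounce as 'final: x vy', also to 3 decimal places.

Arc 1: start y=14.050, vy=12.230 → t=3.351, apex=21.681, x_land=48.998, impact vy=-20.614
  bounce: vy ← 0.55·20.614 = 11.338
Arc 2: start y=0.000, vy=11.338 → t=2.314, apex=6.559, x_land=82.827, impact vy=-11.338
  bounce: vy ← 0.55·11.338 = 6.236
Arc 3: start y=0.000, vy=6.236 → t=1.273, apex=1.984, x_land=101.433, impact vy=-6.236
  bounce: vy ← 0.55·6.236 = 3.430

1 3.351 21.681 48.998
2 2.314 6.559 82.827
3 1.273 1.984 101.433
final: 101.433 3.430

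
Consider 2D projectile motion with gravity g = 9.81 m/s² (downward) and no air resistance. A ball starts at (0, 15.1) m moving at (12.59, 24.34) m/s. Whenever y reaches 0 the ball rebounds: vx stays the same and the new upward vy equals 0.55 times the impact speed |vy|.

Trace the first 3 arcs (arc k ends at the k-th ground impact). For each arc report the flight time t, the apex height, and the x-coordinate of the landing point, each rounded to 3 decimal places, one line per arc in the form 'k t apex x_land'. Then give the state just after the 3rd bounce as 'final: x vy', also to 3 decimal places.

Arc 1: start y=15.100, vy=24.340 → t=5.520, apex=45.295, x_land=69.497, impact vy=-29.811
  bounce: vy ← 0.55·29.811 = 16.396
Arc 2: start y=0.000, vy=16.396 → t=3.343, apex=13.702, x_land=111.581, impact vy=-16.396
  bounce: vy ← 0.55·16.396 = 9.018
Arc 3: start y=0.000, vy=9.018 → t=1.838, apex=4.145, x_land=134.728, impact vy=-9.018
  bounce: vy ← 0.55·9.018 = 4.960

1 5.520 45.295 69.497
2 3.343 13.702 111.581
3 1.838 4.145 134.728
final: 134.728 4.960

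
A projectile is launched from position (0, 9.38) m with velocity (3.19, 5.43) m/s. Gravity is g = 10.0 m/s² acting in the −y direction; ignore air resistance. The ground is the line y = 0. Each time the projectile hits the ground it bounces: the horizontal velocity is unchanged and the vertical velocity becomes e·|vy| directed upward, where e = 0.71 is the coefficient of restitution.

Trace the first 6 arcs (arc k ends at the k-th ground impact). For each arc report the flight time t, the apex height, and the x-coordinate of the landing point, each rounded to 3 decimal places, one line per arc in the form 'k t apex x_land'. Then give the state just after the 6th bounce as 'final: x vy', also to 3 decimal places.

Arc 1: start y=9.380, vy=5.430 → t=2.016, apex=10.854, x_land=6.432, impact vy=-14.734
  bounce: vy ← 0.71·14.734 = 10.461
Arc 2: start y=0.000, vy=10.461 → t=2.092, apex=5.472, x_land=13.106, impact vy=-10.461
  bounce: vy ← 0.71·10.461 = 7.427
Arc 3: start y=0.000, vy=7.427 → t=1.485, apex=2.758, x_land=17.845, impact vy=-7.427
  bounce: vy ← 0.71·7.427 = 5.273
Arc 4: start y=0.000, vy=5.273 → t=1.055, apex=1.390, x_land=21.209, impact vy=-5.273
  bounce: vy ← 0.71·5.273 = 3.744
Arc 5: start y=0.000, vy=3.744 → t=0.749, apex=0.701, x_land=23.598, impact vy=-3.744
  bounce: vy ← 0.71·3.744 = 2.658
Arc 6: start y=0.000, vy=2.658 → t=0.532, apex=0.353, x_land=25.294, impact vy=-2.658
  bounce: vy ← 0.71·2.658 = 1.887

1 2.016 10.854 6.432
2 2.092 5.472 13.106
3 1.485 2.758 17.845
4 1.055 1.390 21.209
5 0.749 0.701 23.598
6 0.532 0.353 25.294
final: 25.294 1.887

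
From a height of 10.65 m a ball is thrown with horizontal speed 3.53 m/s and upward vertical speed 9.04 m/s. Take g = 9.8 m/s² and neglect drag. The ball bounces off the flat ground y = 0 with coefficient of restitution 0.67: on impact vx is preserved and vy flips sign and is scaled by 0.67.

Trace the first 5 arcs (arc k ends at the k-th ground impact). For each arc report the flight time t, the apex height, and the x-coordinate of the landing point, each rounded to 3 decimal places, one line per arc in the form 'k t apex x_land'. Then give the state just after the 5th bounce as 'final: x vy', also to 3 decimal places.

Arc 1: start y=10.650, vy=9.040 → t=2.662, apex=14.819, x_land=9.395, impact vy=-17.043
  bounce: vy ← 0.67·17.043 = 11.419
Arc 2: start y=0.000, vy=11.419 → t=2.330, apex=6.652, x_land=17.621, impact vy=-11.419
  bounce: vy ← 0.67·11.419 = 7.651
Arc 3: start y=0.000, vy=7.651 → t=1.561, apex=2.986, x_land=23.133, impact vy=-7.651
  bounce: vy ← 0.67·7.651 = 5.126
Arc 4: start y=0.000, vy=5.126 → t=1.046, apex=1.341, x_land=26.826, impact vy=-5.126
  bounce: vy ← 0.67·5.126 = 3.434
Arc 5: start y=0.000, vy=3.434 → t=0.701, apex=0.602, x_land=29.300, impact vy=-3.434
  bounce: vy ← 0.67·3.434 = 2.301

1 2.662 14.819 9.395
2 2.330 6.652 17.621
3 1.561 2.986 23.133
4 1.046 1.341 26.826
5 0.701 0.602 29.300
final: 29.300 2.301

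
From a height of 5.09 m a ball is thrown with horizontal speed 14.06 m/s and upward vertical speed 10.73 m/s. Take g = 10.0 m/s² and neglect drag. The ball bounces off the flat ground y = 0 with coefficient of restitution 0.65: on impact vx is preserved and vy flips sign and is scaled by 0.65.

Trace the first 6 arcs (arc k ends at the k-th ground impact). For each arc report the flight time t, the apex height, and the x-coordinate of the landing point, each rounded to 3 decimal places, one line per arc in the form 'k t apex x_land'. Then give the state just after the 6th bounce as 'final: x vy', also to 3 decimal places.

1 2.546 10.847 35.795
2 1.915 4.583 62.716
3 1.245 1.936 80.215
4 0.809 0.818 91.589
5 0.526 0.346 98.982
6 0.342 0.146 103.787
final: 103.787 1.111

Arc 1: start y=5.090, vy=10.730 → t=2.546, apex=10.847, x_land=35.795, impact vy=-14.729
  bounce: vy ← 0.65·14.729 = 9.574
Arc 2: start y=0.000, vy=9.574 → t=1.915, apex=4.583, x_land=62.716, impact vy=-9.574
  bounce: vy ← 0.65·9.574 = 6.223
Arc 3: start y=0.000, vy=6.223 → t=1.245, apex=1.936, x_land=80.215, impact vy=-6.223
  bounce: vy ← 0.65·6.223 = 4.045
Arc 4: start y=0.000, vy=4.045 → t=0.809, apex=0.818, x_land=91.589, impact vy=-4.045
  bounce: vy ← 0.65·4.045 = 2.629
Arc 5: start y=0.000, vy=2.629 → t=0.526, apex=0.346, x_land=98.982, impact vy=-2.629
  bounce: vy ← 0.65·2.629 = 1.709
Arc 6: start y=0.000, vy=1.709 → t=0.342, apex=0.146, x_land=103.787, impact vy=-1.709
  bounce: vy ← 0.65·1.709 = 1.111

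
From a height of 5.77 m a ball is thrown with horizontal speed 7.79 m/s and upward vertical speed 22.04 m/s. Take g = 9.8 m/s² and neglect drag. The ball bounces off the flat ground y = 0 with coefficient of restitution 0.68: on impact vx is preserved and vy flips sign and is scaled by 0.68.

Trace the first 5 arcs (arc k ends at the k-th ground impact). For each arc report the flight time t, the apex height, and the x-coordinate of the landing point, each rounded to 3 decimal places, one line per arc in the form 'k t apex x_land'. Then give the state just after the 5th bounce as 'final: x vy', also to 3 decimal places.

1 4.746 30.554 36.972
2 3.396 14.128 63.427
3 2.309 6.533 81.417
4 1.570 3.021 93.649
5 1.068 1.397 101.968
final: 101.968 3.558

Arc 1: start y=5.770, vy=22.040 → t=4.746, apex=30.554, x_land=36.972, impact vy=-24.471
  bounce: vy ← 0.68·24.471 = 16.641
Arc 2: start y=0.000, vy=16.641 → t=3.396, apex=14.128, x_land=63.427, impact vy=-16.641
  bounce: vy ← 0.68·16.641 = 11.316
Arc 3: start y=0.000, vy=11.316 → t=2.309, apex=6.533, x_land=81.417, impact vy=-11.316
  bounce: vy ← 0.68·11.316 = 7.695
Arc 4: start y=0.000, vy=7.695 → t=1.570, apex=3.021, x_land=93.649, impact vy=-7.695
  bounce: vy ← 0.68·7.695 = 5.232
Arc 5: start y=0.000, vy=5.232 → t=1.068, apex=1.397, x_land=101.968, impact vy=-5.232
  bounce: vy ← 0.68·5.232 = 3.558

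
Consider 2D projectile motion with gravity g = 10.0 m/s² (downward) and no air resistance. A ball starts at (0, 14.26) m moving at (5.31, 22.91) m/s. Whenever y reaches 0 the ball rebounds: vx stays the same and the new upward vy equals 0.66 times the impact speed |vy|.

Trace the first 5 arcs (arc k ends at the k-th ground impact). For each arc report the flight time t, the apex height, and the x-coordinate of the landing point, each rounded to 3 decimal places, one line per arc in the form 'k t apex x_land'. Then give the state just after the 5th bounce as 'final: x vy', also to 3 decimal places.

1 5.137 40.503 27.278
2 3.757 17.643 47.228
3 2.480 7.685 60.394
4 1.637 3.348 69.084
5 1.080 1.458 74.820
final: 74.820 3.564

Arc 1: start y=14.260, vy=22.910 → t=5.137, apex=40.503, x_land=27.278, impact vy=-28.462
  bounce: vy ← 0.66·28.462 = 18.785
Arc 2: start y=0.000, vy=18.785 → t=3.757, apex=17.643, x_land=47.228, impact vy=-18.785
  bounce: vy ← 0.66·18.785 = 12.398
Arc 3: start y=0.000, vy=12.398 → t=2.480, apex=7.685, x_land=60.394, impact vy=-12.398
  bounce: vy ← 0.66·12.398 = 8.183
Arc 4: start y=0.000, vy=8.183 → t=1.637, apex=3.348, x_land=69.084, impact vy=-8.183
  bounce: vy ← 0.66·8.183 = 5.401
Arc 5: start y=0.000, vy=5.401 → t=1.080, apex=1.458, x_land=74.820, impact vy=-5.401
  bounce: vy ← 0.66·5.401 = 3.564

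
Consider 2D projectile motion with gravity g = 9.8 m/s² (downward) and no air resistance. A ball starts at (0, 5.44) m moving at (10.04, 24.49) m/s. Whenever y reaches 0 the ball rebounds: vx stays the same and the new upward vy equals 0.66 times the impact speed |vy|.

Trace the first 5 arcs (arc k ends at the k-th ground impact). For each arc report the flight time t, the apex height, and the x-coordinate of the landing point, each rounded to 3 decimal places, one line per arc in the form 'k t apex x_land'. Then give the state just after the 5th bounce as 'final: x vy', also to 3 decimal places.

1 5.211 36.040 52.319
2 3.580 15.699 88.261
3 2.363 6.838 111.982
4 1.559 2.979 127.639
5 1.029 1.298 137.972
final: 137.972 3.328

Arc 1: start y=5.440, vy=24.490 → t=5.211, apex=36.040, x_land=52.319, impact vy=-26.578
  bounce: vy ← 0.66·26.578 = 17.541
Arc 2: start y=0.000, vy=17.541 → t=3.580, apex=15.699, x_land=88.261, impact vy=-17.541
  bounce: vy ← 0.66·17.541 = 11.577
Arc 3: start y=0.000, vy=11.577 → t=2.363, apex=6.838, x_land=111.982, impact vy=-11.577
  bounce: vy ← 0.66·11.577 = 7.641
Arc 4: start y=0.000, vy=7.641 → t=1.559, apex=2.979, x_land=127.639, impact vy=-7.641
  bounce: vy ← 0.66·7.641 = 5.043
Arc 5: start y=0.000, vy=5.043 → t=1.029, apex=1.298, x_land=137.972, impact vy=-5.043
  bounce: vy ← 0.66·5.043 = 3.328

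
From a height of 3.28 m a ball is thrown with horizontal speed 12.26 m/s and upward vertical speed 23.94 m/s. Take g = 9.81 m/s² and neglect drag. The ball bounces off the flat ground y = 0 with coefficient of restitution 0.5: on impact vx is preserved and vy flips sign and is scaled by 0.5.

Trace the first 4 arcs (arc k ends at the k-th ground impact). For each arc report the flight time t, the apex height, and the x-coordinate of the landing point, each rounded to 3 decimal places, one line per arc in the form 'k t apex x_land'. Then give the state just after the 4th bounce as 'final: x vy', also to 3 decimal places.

Arc 1: start y=3.280, vy=23.940 → t=5.014, apex=32.491, x_land=61.473, impact vy=-25.248
  bounce: vy ← 0.5·25.248 = 12.624
Arc 2: start y=0.000, vy=12.624 → t=2.574, apex=8.123, x_land=93.027, impact vy=-12.624
  bounce: vy ← 0.5·12.624 = 6.312
Arc 3: start y=0.000, vy=6.312 → t=1.287, apex=2.031, x_land=108.804, impact vy=-6.312
  bounce: vy ← 0.5·6.312 = 3.156
Arc 4: start y=0.000, vy=3.156 → t=0.643, apex=0.508, x_land=116.692, impact vy=-3.156
  bounce: vy ← 0.5·3.156 = 1.578

1 5.014 32.491 61.473
2 2.574 8.123 93.027
3 1.287 2.031 108.804
4 0.643 0.508 116.692
final: 116.692 1.578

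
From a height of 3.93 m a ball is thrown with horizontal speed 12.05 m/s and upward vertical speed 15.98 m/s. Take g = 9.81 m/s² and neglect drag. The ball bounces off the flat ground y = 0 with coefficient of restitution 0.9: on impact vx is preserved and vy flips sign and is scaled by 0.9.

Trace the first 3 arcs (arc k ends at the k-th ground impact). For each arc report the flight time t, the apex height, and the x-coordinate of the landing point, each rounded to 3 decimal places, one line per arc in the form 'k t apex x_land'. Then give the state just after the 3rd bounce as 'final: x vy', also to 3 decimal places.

1 3.488 16.945 42.026
2 3.346 13.726 82.341
3 3.011 11.118 118.624
final: 118.624 13.292

Arc 1: start y=3.930, vy=15.980 → t=3.488, apex=16.945, x_land=42.026, impact vy=-18.234
  bounce: vy ← 0.9·18.234 = 16.410
Arc 2: start y=0.000, vy=16.410 → t=3.346, apex=13.726, x_land=82.341, impact vy=-16.410
  bounce: vy ← 0.9·16.410 = 14.769
Arc 3: start y=0.000, vy=14.769 → t=3.011, apex=11.118, x_land=118.624, impact vy=-14.769
  bounce: vy ← 0.9·14.769 = 13.292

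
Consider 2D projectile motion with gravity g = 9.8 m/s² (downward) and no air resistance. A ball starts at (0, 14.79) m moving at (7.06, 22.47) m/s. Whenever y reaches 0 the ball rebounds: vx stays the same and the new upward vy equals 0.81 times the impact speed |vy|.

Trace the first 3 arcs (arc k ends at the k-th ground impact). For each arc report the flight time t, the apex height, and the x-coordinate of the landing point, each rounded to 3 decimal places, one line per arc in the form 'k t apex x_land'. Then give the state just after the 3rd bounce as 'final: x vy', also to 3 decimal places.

Arc 1: start y=14.790, vy=22.470 → t=5.170, apex=40.550, x_land=36.497, impact vy=-28.192
  bounce: vy ← 0.81·28.192 = 22.835
Arc 2: start y=0.000, vy=22.835 → t=4.660, apex=26.605, x_land=69.399, impact vy=-22.835
  bounce: vy ← 0.81·22.835 = 18.497
Arc 3: start y=0.000, vy=18.497 → t=3.775, apex=17.456, x_land=96.049, impact vy=-18.497
  bounce: vy ← 0.81·18.497 = 14.982

1 5.170 40.550 36.497
2 4.660 26.605 69.399
3 3.775 17.456 96.049
final: 96.049 14.982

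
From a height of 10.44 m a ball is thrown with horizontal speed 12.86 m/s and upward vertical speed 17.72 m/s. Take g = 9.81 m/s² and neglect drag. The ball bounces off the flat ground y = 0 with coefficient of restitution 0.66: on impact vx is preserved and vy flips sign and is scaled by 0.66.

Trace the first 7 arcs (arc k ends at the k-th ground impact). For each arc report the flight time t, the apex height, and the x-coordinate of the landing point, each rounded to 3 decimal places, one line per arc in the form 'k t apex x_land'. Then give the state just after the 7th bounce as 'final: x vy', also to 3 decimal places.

1 4.128 26.444 53.089
2 3.065 11.519 92.504
3 2.023 5.018 118.517
4 1.335 2.186 135.687
5 0.881 0.952 147.018
6 0.582 0.415 154.497
7 0.384 0.181 159.433
final: 159.433 1.243

Arc 1: start y=10.440, vy=17.720 → t=4.128, apex=26.444, x_land=53.089, impact vy=-22.778
  bounce: vy ← 0.66·22.778 = 15.033
Arc 2: start y=0.000, vy=15.033 → t=3.065, apex=11.519, x_land=92.504, impact vy=-15.033
  bounce: vy ← 0.66·15.033 = 9.922
Arc 3: start y=0.000, vy=9.922 → t=2.023, apex=5.018, x_land=118.517, impact vy=-9.922
  bounce: vy ← 0.66·9.922 = 6.549
Arc 4: start y=0.000, vy=6.549 → t=1.335, apex=2.186, x_land=135.687, impact vy=-6.549
  bounce: vy ← 0.66·6.549 = 4.322
Arc 5: start y=0.000, vy=4.322 → t=0.881, apex=0.952, x_land=147.018, impact vy=-4.322
  bounce: vy ← 0.66·4.322 = 2.853
Arc 6: start y=0.000, vy=2.853 → t=0.582, apex=0.415, x_land=154.497, impact vy=-2.853
  bounce: vy ← 0.66·2.853 = 1.883
Arc 7: start y=0.000, vy=1.883 → t=0.384, apex=0.181, x_land=159.433, impact vy=-1.883
  bounce: vy ← 0.66·1.883 = 1.243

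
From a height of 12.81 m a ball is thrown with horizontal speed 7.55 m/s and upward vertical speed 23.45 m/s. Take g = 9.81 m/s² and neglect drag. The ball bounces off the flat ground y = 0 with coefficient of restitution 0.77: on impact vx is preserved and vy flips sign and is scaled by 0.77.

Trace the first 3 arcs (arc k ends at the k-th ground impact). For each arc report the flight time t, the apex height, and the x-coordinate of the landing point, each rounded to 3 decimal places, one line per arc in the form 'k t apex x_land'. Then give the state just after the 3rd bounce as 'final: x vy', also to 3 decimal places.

Arc 1: start y=12.810, vy=23.450 → t=5.276, apex=40.838, x_land=39.833, impact vy=-28.306
  bounce: vy ← 0.77·28.306 = 21.796
Arc 2: start y=0.000, vy=21.796 → t=4.444, apex=24.213, x_land=73.382, impact vy=-21.796
  bounce: vy ← 0.77·21.796 = 16.783
Arc 3: start y=0.000, vy=16.783 → t=3.422, apex=14.356, x_land=99.214, impact vy=-16.783
  bounce: vy ← 0.77·16.783 = 12.923

1 5.276 40.838 39.833
2 4.444 24.213 73.382
3 3.422 14.356 99.214
final: 99.214 12.923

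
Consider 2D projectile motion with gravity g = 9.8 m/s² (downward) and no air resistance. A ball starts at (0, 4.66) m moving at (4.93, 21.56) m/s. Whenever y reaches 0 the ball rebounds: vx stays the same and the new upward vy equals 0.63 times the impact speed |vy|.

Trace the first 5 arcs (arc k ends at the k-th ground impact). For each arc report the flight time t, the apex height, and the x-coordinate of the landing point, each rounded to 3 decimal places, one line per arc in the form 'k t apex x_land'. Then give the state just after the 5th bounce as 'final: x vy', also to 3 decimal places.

Arc 1: start y=4.660, vy=21.560 → t=4.606, apex=28.376, x_land=22.710, impact vy=-23.583
  bounce: vy ← 0.63·23.583 = 14.857
Arc 2: start y=0.000, vy=14.857 → t=3.032, apex=11.262, x_land=37.658, impact vy=-14.857
  bounce: vy ← 0.63·14.857 = 9.360
Arc 3: start y=0.000, vy=9.360 → t=1.910, apex=4.470, x_land=47.076, impact vy=-9.360
  bounce: vy ← 0.63·9.360 = 5.897
Arc 4: start y=0.000, vy=5.897 → t=1.203, apex=1.774, x_land=53.009, impact vy=-5.897
  bounce: vy ← 0.63·5.897 = 3.715
Arc 5: start y=0.000, vy=3.715 → t=0.758, apex=0.704, x_land=56.747, impact vy=-3.715
  bounce: vy ← 0.63·3.715 = 2.340

1 4.606 28.376 22.710
2 3.032 11.262 37.658
3 1.910 4.470 47.076
4 1.203 1.774 53.009
5 0.758 0.704 56.747
final: 56.747 2.340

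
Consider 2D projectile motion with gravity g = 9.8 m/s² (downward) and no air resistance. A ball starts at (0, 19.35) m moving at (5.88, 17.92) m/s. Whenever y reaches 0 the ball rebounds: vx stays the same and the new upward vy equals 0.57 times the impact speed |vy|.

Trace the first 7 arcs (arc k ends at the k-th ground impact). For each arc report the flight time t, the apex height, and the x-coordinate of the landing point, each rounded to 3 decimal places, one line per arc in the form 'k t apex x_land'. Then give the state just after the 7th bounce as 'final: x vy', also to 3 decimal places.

1 4.529 35.734 26.631
2 3.079 11.610 44.733
3 1.755 3.772 55.051
4 1.000 1.226 60.932
5 0.570 0.398 64.285
6 0.325 0.129 66.195
7 0.185 0.042 67.285
final: 67.285 0.517

Arc 1: start y=19.350, vy=17.920 → t=4.529, apex=35.734, x_land=26.631, impact vy=-26.465
  bounce: vy ← 0.57·26.465 = 15.085
Arc 2: start y=0.000, vy=15.085 → t=3.079, apex=11.610, x_land=44.733, impact vy=-15.085
  bounce: vy ← 0.57·15.085 = 8.598
Arc 3: start y=0.000, vy=8.598 → t=1.755, apex=3.772, x_land=55.051, impact vy=-8.598
  bounce: vy ← 0.57·8.598 = 4.901
Arc 4: start y=0.000, vy=4.901 → t=1.000, apex=1.226, x_land=60.932, impact vy=-4.901
  bounce: vy ← 0.57·4.901 = 2.794
Arc 5: start y=0.000, vy=2.794 → t=0.570, apex=0.398, x_land=64.285, impact vy=-2.794
  bounce: vy ← 0.57·2.794 = 1.592
Arc 6: start y=0.000, vy=1.592 → t=0.325, apex=0.129, x_land=66.195, impact vy=-1.592
  bounce: vy ← 0.57·1.592 = 0.908
Arc 7: start y=0.000, vy=0.908 → t=0.185, apex=0.042, x_land=67.285, impact vy=-0.908
  bounce: vy ← 0.57·0.908 = 0.517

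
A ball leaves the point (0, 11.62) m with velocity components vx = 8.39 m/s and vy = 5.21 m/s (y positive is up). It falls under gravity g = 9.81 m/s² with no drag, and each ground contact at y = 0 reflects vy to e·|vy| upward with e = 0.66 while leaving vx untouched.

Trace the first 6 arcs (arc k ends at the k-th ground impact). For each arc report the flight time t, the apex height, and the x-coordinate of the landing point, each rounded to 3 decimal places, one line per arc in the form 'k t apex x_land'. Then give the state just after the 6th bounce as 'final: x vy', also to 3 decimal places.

1 2.159 13.003 18.117
2 2.149 5.664 36.149
3 1.418 2.467 48.050
4 0.936 1.075 55.905
5 0.618 0.468 61.089
6 0.408 0.204 64.510
final: 64.510 1.320

Arc 1: start y=11.620, vy=5.210 → t=2.159, apex=13.003, x_land=18.117, impact vy=-15.973
  bounce: vy ← 0.66·15.973 = 10.542
Arc 2: start y=0.000, vy=10.542 → t=2.149, apex=5.664, x_land=36.149, impact vy=-10.542
  bounce: vy ← 0.66·10.542 = 6.958
Arc 3: start y=0.000, vy=6.958 → t=1.418, apex=2.467, x_land=48.050, impact vy=-6.958
  bounce: vy ← 0.66·6.958 = 4.592
Arc 4: start y=0.000, vy=4.592 → t=0.936, apex=1.075, x_land=55.905, impact vy=-4.592
  bounce: vy ← 0.66·4.592 = 3.031
Arc 5: start y=0.000, vy=3.031 → t=0.618, apex=0.468, x_land=61.089, impact vy=-3.031
  bounce: vy ← 0.66·3.031 = 2.000
Arc 6: start y=0.000, vy=2.000 → t=0.408, apex=0.204, x_land=64.510, impact vy=-2.000
  bounce: vy ← 0.66·2.000 = 1.320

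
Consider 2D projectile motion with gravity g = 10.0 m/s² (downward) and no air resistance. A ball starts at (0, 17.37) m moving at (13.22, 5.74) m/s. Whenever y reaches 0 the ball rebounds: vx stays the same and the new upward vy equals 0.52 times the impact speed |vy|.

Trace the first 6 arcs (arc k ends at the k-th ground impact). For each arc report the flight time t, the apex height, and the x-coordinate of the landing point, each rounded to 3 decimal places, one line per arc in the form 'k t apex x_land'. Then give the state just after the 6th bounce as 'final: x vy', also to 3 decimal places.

1 2.524 19.017 33.371
2 2.028 5.142 60.184
3 1.055 1.390 74.127
4 0.548 0.376 81.378
5 0.285 0.102 85.148
6 0.148 0.027 87.108
final: 87.108 0.386

Arc 1: start y=17.370, vy=5.740 → t=2.524, apex=19.017, x_land=33.371, impact vy=-19.503
  bounce: vy ← 0.52·19.503 = 10.141
Arc 2: start y=0.000, vy=10.141 → t=2.028, apex=5.142, x_land=60.184, impact vy=-10.141
  bounce: vy ← 0.52·10.141 = 5.273
Arc 3: start y=0.000, vy=5.273 → t=1.055, apex=1.390, x_land=74.127, impact vy=-5.273
  bounce: vy ← 0.52·5.273 = 2.742
Arc 4: start y=0.000, vy=2.742 → t=0.548, apex=0.376, x_land=81.378, impact vy=-2.742
  bounce: vy ← 0.52·2.742 = 1.426
Arc 5: start y=0.000, vy=1.426 → t=0.285, apex=0.102, x_land=85.148, impact vy=-1.426
  bounce: vy ← 0.52·1.426 = 0.741
Arc 6: start y=0.000, vy=0.741 → t=0.148, apex=0.027, x_land=87.108, impact vy=-0.741
  bounce: vy ← 0.52·0.741 = 0.386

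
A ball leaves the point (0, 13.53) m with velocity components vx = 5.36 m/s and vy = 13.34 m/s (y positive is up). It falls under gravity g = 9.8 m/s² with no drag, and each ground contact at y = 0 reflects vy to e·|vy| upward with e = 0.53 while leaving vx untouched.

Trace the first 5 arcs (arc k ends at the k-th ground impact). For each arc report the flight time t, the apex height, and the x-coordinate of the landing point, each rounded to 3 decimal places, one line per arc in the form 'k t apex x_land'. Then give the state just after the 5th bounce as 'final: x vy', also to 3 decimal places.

Arc 1: start y=13.530, vy=13.340 → t=3.509, apex=22.609, x_land=18.810, impact vy=-21.051
  bounce: vy ← 0.53·21.051 = 11.157
Arc 2: start y=0.000, vy=11.157 → t=2.277, apex=6.351, x_land=31.014, impact vy=-11.157
  bounce: vy ← 0.53·11.157 = 5.913
Arc 3: start y=0.000, vy=5.913 → t=1.207, apex=1.784, x_land=37.483, impact vy=-5.913
  bounce: vy ← 0.53·5.913 = 3.134
Arc 4: start y=0.000, vy=3.134 → t=0.640, apex=0.501, x_land=40.911, impact vy=-3.134
  bounce: vy ← 0.53·3.134 = 1.661
Arc 5: start y=0.000, vy=1.661 → t=0.339, apex=0.141, x_land=42.728, impact vy=-1.661
  bounce: vy ← 0.53·1.661 = 0.880

1 3.509 22.609 18.810
2 2.277 6.351 31.014
3 1.207 1.784 37.483
4 0.640 0.501 40.911
5 0.339 0.141 42.728
final: 42.728 0.880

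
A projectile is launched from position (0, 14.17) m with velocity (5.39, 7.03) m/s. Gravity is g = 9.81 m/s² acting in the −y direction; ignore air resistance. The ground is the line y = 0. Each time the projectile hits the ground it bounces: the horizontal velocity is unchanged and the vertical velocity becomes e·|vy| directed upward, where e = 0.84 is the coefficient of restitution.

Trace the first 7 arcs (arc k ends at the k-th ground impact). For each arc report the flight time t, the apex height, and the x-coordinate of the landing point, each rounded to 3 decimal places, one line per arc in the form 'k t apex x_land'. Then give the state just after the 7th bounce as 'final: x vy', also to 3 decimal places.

Arc 1: start y=14.170, vy=7.030 → t=2.561, apex=16.689, x_land=13.805, impact vy=-18.095
  bounce: vy ← 0.84·18.095 = 15.200
Arc 2: start y=0.000, vy=15.200 → t=3.099, apex=11.776, x_land=30.508, impact vy=-15.200
  bounce: vy ← 0.84·15.200 = 12.768
Arc 3: start y=0.000, vy=12.768 → t=2.603, apex=8.309, x_land=44.538, impact vy=-12.768
  bounce: vy ← 0.84·12.768 = 10.725
Arc 4: start y=0.000, vy=10.725 → t=2.187, apex=5.863, x_land=56.324, impact vy=-10.725
  bounce: vy ← 0.84·10.725 = 9.009
Arc 5: start y=0.000, vy=9.009 → t=1.837, apex=4.137, x_land=66.224, impact vy=-9.009
  bounce: vy ← 0.84·9.009 = 7.568
Arc 6: start y=0.000, vy=7.568 → t=1.543, apex=2.919, x_land=74.540, impact vy=-7.568
  bounce: vy ← 0.84·7.568 = 6.357
Arc 7: start y=0.000, vy=6.357 → t=1.296, apex=2.060, x_land=81.525, impact vy=-6.357
  bounce: vy ← 0.84·6.357 = 5.340

1 2.561 16.689 13.805
2 3.099 11.776 30.508
3 2.603 8.309 44.538
4 2.187 5.863 56.324
5 1.837 4.137 66.224
6 1.543 2.919 74.540
7 1.296 2.060 81.525
final: 81.525 5.340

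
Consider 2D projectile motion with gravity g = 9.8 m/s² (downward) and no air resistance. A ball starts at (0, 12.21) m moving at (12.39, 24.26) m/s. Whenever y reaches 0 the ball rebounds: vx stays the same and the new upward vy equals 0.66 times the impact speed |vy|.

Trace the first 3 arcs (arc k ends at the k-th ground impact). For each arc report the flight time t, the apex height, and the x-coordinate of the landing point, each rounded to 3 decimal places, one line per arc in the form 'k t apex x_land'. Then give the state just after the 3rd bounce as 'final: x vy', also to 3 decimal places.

Arc 1: start y=12.210, vy=24.260 → t=5.411, apex=42.238, x_land=67.048, impact vy=-28.773
  bounce: vy ← 0.66·28.773 = 18.990
Arc 2: start y=0.000, vy=18.990 → t=3.875, apex=18.399, x_land=115.066, impact vy=-18.990
  bounce: vy ← 0.66·18.990 = 12.533
Arc 3: start y=0.000, vy=12.533 → t=2.558, apex=8.015, x_land=146.757, impact vy=-12.533
  bounce: vy ← 0.66·12.533 = 8.272

1 5.411 42.238 67.048
2 3.875 18.399 115.066
3 2.558 8.015 146.757
final: 146.757 8.272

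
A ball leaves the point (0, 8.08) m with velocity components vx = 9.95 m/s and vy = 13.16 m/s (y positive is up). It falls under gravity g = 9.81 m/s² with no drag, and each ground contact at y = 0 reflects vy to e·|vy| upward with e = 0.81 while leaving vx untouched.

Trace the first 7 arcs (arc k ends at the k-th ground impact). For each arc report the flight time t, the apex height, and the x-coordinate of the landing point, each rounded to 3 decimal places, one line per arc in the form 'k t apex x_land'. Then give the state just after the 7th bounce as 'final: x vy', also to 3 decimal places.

Arc 1: start y=8.080, vy=13.160 → t=3.198, apex=16.907, x_land=31.821, impact vy=-18.213
  bounce: vy ← 0.81·18.213 = 14.753
Arc 2: start y=0.000, vy=14.753 → t=3.008, apex=11.093, x_land=61.747, impact vy=-14.753
  bounce: vy ← 0.81·14.753 = 11.950
Arc 3: start y=0.000, vy=11.950 → t=2.436, apex=7.278, x_land=85.987, impact vy=-11.950
  bounce: vy ← 0.81·11.950 = 9.679
Arc 4: start y=0.000, vy=9.679 → t=1.973, apex=4.775, x_land=105.622, impact vy=-9.679
  bounce: vy ← 0.81·9.679 = 7.840
Arc 5: start y=0.000, vy=7.840 → t=1.598, apex=3.133, x_land=121.526, impact vy=-7.840
  bounce: vy ← 0.81·7.840 = 6.350
Arc 6: start y=0.000, vy=6.350 → t=1.295, apex=2.055, x_land=134.408, impact vy=-6.350
  bounce: vy ← 0.81·6.350 = 5.144
Arc 7: start y=0.000, vy=5.144 → t=1.049, apex=1.349, x_land=144.843, impact vy=-5.144
  bounce: vy ← 0.81·5.144 = 4.167

1 3.198 16.907 31.821
2 3.008 11.093 61.747
3 2.436 7.278 85.987
4 1.973 4.775 105.622
5 1.598 3.133 121.526
6 1.295 2.055 134.408
7 1.049 1.349 144.843
final: 144.843 4.167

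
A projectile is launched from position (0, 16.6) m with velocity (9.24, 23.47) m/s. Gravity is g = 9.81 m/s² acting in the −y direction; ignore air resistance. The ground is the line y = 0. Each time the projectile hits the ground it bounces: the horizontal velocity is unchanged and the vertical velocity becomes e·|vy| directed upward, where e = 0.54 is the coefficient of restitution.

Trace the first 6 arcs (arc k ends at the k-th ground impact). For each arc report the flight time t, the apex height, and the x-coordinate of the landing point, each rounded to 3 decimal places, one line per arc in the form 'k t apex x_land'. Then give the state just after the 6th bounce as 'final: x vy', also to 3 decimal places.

Arc 1: start y=16.600, vy=23.470 → t=5.410, apex=44.675, x_land=49.992, impact vy=-29.606
  bounce: vy ← 0.54·29.606 = 15.987
Arc 2: start y=0.000, vy=15.987 → t=3.259, apex=13.027, x_land=80.109, impact vy=-15.987
  bounce: vy ← 0.54·15.987 = 8.633
Arc 3: start y=0.000, vy=8.633 → t=1.760, apex=3.799, x_land=96.372, impact vy=-8.633
  bounce: vy ← 0.54·8.633 = 4.662
Arc 4: start y=0.000, vy=4.662 → t=0.950, apex=1.108, x_land=105.155, impact vy=-4.662
  bounce: vy ← 0.54·4.662 = 2.517
Arc 5: start y=0.000, vy=2.517 → t=0.513, apex=0.323, x_land=109.897, impact vy=-2.517
  bounce: vy ← 0.54·2.517 = 1.359
Arc 6: start y=0.000, vy=1.359 → t=0.277, apex=0.094, x_land=112.458, impact vy=-1.359
  bounce: vy ← 0.54·1.359 = 0.734

1 5.410 44.675 49.992
2 3.259 13.027 80.109
3 1.760 3.799 96.372
4 0.950 1.108 105.155
5 0.513 0.323 109.897
6 0.277 0.094 112.458
final: 112.458 0.734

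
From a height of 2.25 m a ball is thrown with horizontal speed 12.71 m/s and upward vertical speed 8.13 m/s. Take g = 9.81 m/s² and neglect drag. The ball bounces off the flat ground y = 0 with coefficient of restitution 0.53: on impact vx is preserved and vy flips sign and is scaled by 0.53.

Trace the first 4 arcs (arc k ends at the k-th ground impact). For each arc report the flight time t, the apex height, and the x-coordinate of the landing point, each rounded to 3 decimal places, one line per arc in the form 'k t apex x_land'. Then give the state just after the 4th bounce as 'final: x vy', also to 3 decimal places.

Arc 1: start y=2.250, vy=8.130 → t=1.899, apex=5.619, x_land=24.137, impact vy=-10.500
  bounce: vy ← 0.53·10.500 = 5.565
Arc 2: start y=0.000, vy=5.565 → t=1.135, apex=1.578, x_land=38.557, impact vy=-5.565
  bounce: vy ← 0.53·5.565 = 2.949
Arc 3: start y=0.000, vy=2.949 → t=0.601, apex=0.443, x_land=46.199, impact vy=-2.949
  bounce: vy ← 0.53·2.949 = 1.563
Arc 4: start y=0.000, vy=1.563 → t=0.319, apex=0.125, x_land=50.249, impact vy=-1.563
  bounce: vy ← 0.53·1.563 = 0.828

1 1.899 5.619 24.137
2 1.135 1.578 38.557
3 0.601 0.443 46.199
4 0.319 0.125 50.249
final: 50.249 0.828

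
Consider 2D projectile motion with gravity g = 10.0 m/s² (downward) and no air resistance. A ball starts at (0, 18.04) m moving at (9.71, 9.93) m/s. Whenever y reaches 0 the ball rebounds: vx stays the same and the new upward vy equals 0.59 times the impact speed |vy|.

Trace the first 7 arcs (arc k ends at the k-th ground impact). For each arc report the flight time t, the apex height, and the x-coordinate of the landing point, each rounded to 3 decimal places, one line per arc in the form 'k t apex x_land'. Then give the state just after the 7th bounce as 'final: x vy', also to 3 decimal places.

1 3.136 22.970 30.454
2 2.529 7.996 55.013
3 1.492 2.783 69.502
4 0.880 0.969 78.051
5 0.519 0.337 83.094
6 0.306 0.117 86.070
7 0.181 0.041 87.826
final: 87.826 0.533

Arc 1: start y=18.040, vy=9.930 → t=3.136, apex=22.970, x_land=30.454, impact vy=-21.434
  bounce: vy ← 0.59·21.434 = 12.646
Arc 2: start y=0.000, vy=12.646 → t=2.529, apex=7.996, x_land=55.013, impact vy=-12.646
  bounce: vy ← 0.59·12.646 = 7.461
Arc 3: start y=0.000, vy=7.461 → t=1.492, apex=2.783, x_land=69.502, impact vy=-7.461
  bounce: vy ← 0.59·7.461 = 4.402
Arc 4: start y=0.000, vy=4.402 → t=0.880, apex=0.969, x_land=78.051, impact vy=-4.402
  bounce: vy ← 0.59·4.402 = 2.597
Arc 5: start y=0.000, vy=2.597 → t=0.519, apex=0.337, x_land=83.094, impact vy=-2.597
  bounce: vy ← 0.59·2.597 = 1.532
Arc 6: start y=0.000, vy=1.532 → t=0.306, apex=0.117, x_land=86.070, impact vy=-1.532
  bounce: vy ← 0.59·1.532 = 0.904
Arc 7: start y=0.000, vy=0.904 → t=0.181, apex=0.041, x_land=87.826, impact vy=-0.904
  bounce: vy ← 0.59·0.904 = 0.533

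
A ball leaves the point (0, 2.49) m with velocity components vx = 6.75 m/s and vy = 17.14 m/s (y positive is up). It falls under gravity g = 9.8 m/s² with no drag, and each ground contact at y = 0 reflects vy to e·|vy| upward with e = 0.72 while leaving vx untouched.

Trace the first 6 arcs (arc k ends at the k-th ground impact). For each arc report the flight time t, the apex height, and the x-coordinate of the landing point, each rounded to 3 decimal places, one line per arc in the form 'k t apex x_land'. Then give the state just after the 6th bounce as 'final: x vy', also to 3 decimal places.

1 3.638 17.479 24.554
2 2.720 9.061 42.912
3 1.958 4.697 56.130
4 1.410 2.435 65.647
5 1.015 1.262 72.499
6 0.731 0.654 77.432
final: 77.432 2.579

Arc 1: start y=2.490, vy=17.140 → t=3.638, apex=17.479, x_land=24.554, impact vy=-18.509
  bounce: vy ← 0.72·18.509 = 13.326
Arc 2: start y=0.000, vy=13.326 → t=2.720, apex=9.061, x_land=42.912, impact vy=-13.326
  bounce: vy ← 0.72·13.326 = 9.595
Arc 3: start y=0.000, vy=9.595 → t=1.958, apex=4.697, x_land=56.130, impact vy=-9.595
  bounce: vy ← 0.72·9.595 = 6.908
Arc 4: start y=0.000, vy=6.908 → t=1.410, apex=2.435, x_land=65.647, impact vy=-6.908
  bounce: vy ← 0.72·6.908 = 4.974
Arc 5: start y=0.000, vy=4.974 → t=1.015, apex=1.262, x_land=72.499, impact vy=-4.974
  bounce: vy ← 0.72·4.974 = 3.581
Arc 6: start y=0.000, vy=3.581 → t=0.731, apex=0.654, x_land=77.432, impact vy=-3.581
  bounce: vy ← 0.72·3.581 = 2.579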